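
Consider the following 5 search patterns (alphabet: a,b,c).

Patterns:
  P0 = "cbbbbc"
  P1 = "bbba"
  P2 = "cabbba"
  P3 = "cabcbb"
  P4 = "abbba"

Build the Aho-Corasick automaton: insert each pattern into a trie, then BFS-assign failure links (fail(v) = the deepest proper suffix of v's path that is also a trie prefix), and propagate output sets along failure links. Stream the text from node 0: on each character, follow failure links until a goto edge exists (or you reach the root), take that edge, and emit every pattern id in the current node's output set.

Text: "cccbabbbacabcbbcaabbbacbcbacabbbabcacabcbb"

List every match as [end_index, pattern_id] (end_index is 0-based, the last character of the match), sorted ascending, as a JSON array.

Build automaton:
Trie (insert patterns):
  n0 'ε': a→19 b→7 c→1
  n1 'c': a→11 b→2
  n2 'cb': b→3
  n3 'cbb': b→4
  n4 'cbbb': b→5
  n5 'cbbbb': c→6
  n6 'cbbbbc': ·  [P0 ends]
  n7 'b': b→8
  n8 'bb': b→9
  n9 'bbb': a→10
  n10 'bbba': ·  [P1 ends]
  n11 'ca': b→12
  n12 'cab': b→13 c→16
  n13 'cabb': b→14
  n14 'cabbb': a→15
  n15 'cabbba': ·  [P2 ends]
  n16 'cabc': b→17
  n17 'cabcb': b→18
  n18 'cabcbb': ·  [P3 ends]
  n19 'a': b→20
  n20 'ab': b→21
  n21 'abb': b→22
  n22 'abbb': a→23
  n23 'abbba': ·  [P4 ends]

BFS fail/out derivation:
  n1('c'): parent n0 fail=0; on 'c' 0 → fail=0;  out ∅∪∅=∅
  n7('b'): parent n0 fail=0; on 'b' 0 → fail=0;  out ∅∪∅=∅
  n19('a'): parent n0 fail=0; on 'a' 0 → fail=0;  out ∅∪∅=∅
  n2('cb'): parent n1 fail=0; on 'b' 0 → fail=7;  out ∅∪∅=∅
  n8('bb'): parent n7 fail=0; on 'b' 0 → fail=7;  out ∅∪∅=∅
  n11('ca'): parent n1 fail=0; on 'a' 0 → fail=19;  out ∅∪∅=∅
  n20('ab'): parent n19 fail=0; on 'b' 0 → fail=7;  out ∅∪∅=∅
  n3('cbb'): parent n2 fail=7; on 'b' 7 → fail=8;  out ∅∪∅=∅
  n9('bbb'): parent n8 fail=7; on 'b' 7 → fail=8;  out ∅∪∅=∅
  n12('cab'): parent n11 fail=19; on 'b' 19 → fail=20;  out ∅∪∅=∅
  n21('abb'): parent n20 fail=7; on 'b' 7 → fail=8;  out ∅∪∅=∅
  n4('cbbb'): parent n3 fail=8; on 'b' 8 → fail=9;  out ∅∪∅=∅
  n10('bbba'): parent n9 fail=8; on 'a' 8→7→0 → fail=19;  out {1}∪∅={1}
  n13('cabb'): parent n12 fail=20; on 'b' 20 → fail=21;  out ∅∪∅=∅
  n16('cabc'): parent n12 fail=20; on 'c' 20→7→0 → fail=1;  out ∅∪∅=∅
  n22('abbb'): parent n21 fail=8; on 'b' 8 → fail=9;  out ∅∪∅=∅
  n5('cbbbb'): parent n4 fail=9; on 'b' 9→8 → fail=9;  out ∅∪∅=∅
  n14('cabbb'): parent n13 fail=21; on 'b' 21 → fail=22;  out ∅∪∅=∅
  n17('cabcb'): parent n16 fail=1; on 'b' 1 → fail=2;  out ∅∪∅=∅
  n23('abbba'): parent n22 fail=9; on 'a' 9 → fail=10;  out {4}∪{1}={1,4}
  n6('cbbbbc'): parent n5 fail=9; on 'c' 9→8→7→0 → fail=1;  out {0}∪∅={0}
  n15('cabbba'): parent n14 fail=22; on 'a' 22 → fail=23;  out {2}∪{1,4}={1,2,4}
  n18('cabcbb'): parent n17 fail=2; on 'b' 2 → fail=3;  out {3}∪∅={3}

Text stream:
pos 0 'c': at 1
pos 1 'c': at 1 (fail-walked)
pos 2 'c': at 1 (fail-walked)
pos 3 'b': at 2
pos 4 'a': at 19 (fail-walked)
pos 5 'b': at 20
pos 6 'b': at 21
pos 7 'b': at 22
pos 8 'a': at 23  → match P1@[5:8],P4@[4:8]
pos 9 'c': at 1 (fail-walked)
pos 10 'a': at 11
pos 11 'b': at 12
pos 12 'c': at 16
pos 13 'b': at 17
pos 14 'b': at 18  → match P3@[9:14]
pos 15 'c': at 1 (fail-walked)
pos 16 'a': at 11
pos 17 'a': at 19 (fail-walked)
pos 18 'b': at 20
pos 19 'b': at 21
pos 20 'b': at 22
pos 21 'a': at 23  → match P1@[18:21],P4@[17:21]
pos 22 'c': at 1 (fail-walked)
pos 23 'b': at 2
pos 24 'c': at 1 (fail-walked)
pos 25 'b': at 2
pos 26 'a': at 19 (fail-walked)
pos 27 'c': at 1 (fail-walked)
pos 28 'a': at 11
pos 29 'b': at 12
pos 30 'b': at 13
pos 31 'b': at 14
pos 32 'a': at 15  → match P1@[29:32],P2@[27:32],P4@[28:32]
pos 33 'b': at 20 (fail-walked)
pos 34 'c': at 1 (fail-walked)
pos 35 'a': at 11
pos 36 'c': at 1 (fail-walked)
pos 37 'a': at 11
pos 38 'b': at 12
pos 39 'c': at 16
pos 40 'b': at 17
pos 41 'b': at 18  → match P3@[36:41]

Result: [[8,1],[8,4],[14,3],[21,1],[21,4],[32,1],[32,2],[32,4],[41,3]]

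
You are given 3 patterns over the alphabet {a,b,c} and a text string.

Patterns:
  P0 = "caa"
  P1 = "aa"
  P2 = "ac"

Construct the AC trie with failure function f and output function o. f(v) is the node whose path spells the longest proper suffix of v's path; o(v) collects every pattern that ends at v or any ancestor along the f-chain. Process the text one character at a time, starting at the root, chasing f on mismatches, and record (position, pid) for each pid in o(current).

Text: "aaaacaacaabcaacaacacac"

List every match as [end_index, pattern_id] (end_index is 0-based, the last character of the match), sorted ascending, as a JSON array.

Build automaton:
Trie (insert patterns):
  0='ε' goto a→4 c→1
  1='c' goto a→2
  2='ca' goto a→3
  3='caa' goto ·  [P0 ends]
  4='a' goto a→5 c→6
  5='aa' goto ·  [P1 ends]
  6='ac' goto ·  [P2 ends]

BFS fail/out derivation:
  fail(1) 'c': from fail(0)=0 chase 'c': 0 ⇒ 0;  out=∅∪out(0)=∅
  fail(4) 'a': from fail(0)=0 chase 'a': 0 ⇒ 0;  out=∅∪out(0)=∅
  fail(2) 'ca': from fail(1)=0 chase 'a': 0 ⇒ 4;  out=∅∪out(4)=∅
  fail(5) 'aa': from fail(4)=0 chase 'a': 0 ⇒ 4;  out={1}∪out(4)={1}
  fail(6) 'ac': from fail(4)=0 chase 'c': 0 ⇒ 1;  out={2}∪out(1)={2}
  fail(3) 'caa': from fail(2)=4 chase 'a': 4 ⇒ 5;  out={0}∪out(5)={0,1}

Text stream:
i=0 'a': node 0→4
i=1 'a': node 4→5  → match P1@[0:1]
i=2 'a': node 5→5 ·f  → match P1@[1:2]
i=3 'a': node 5→5 ·f  → match P1@[2:3]
i=4 'c': node 5→6 ·f  → match P2@[3:4]
i=5 'a': node 6→2 ·f
i=6 'a': node 2→3  → match P0@[4:6],P1@[5:6]
i=7 'c': node 3→6 ·f  → match P2@[6:7]
i=8 'a': node 6→2 ·f
i=9 'a': node 2→3  → match P0@[7:9],P1@[8:9]
i=10 'b': node 3→0 ·f
i=11 'c': node 0→1
i=12 'a': node 1→2
i=13 'a': node 2→3  → match P0@[11:13],P1@[12:13]
i=14 'c': node 3→6 ·f  → match P2@[13:14]
i=15 'a': node 6→2 ·f
i=16 'a': node 2→3  → match P0@[14:16],P1@[15:16]
i=17 'c': node 3→6 ·f  → match P2@[16:17]
i=18 'a': node 6→2 ·f
i=19 'c': node 2→6 ·f  → match P2@[18:19]
i=20 'a': node 6→2 ·f
i=21 'c': node 2→6 ·f  → match P2@[20:21]

Matches: [[1,1],[2,1],[3,1],[4,2],[6,0],[6,1],[7,2],[9,0],[9,1],[13,0],[13,1],[14,2],[16,0],[16,1],[17,2],[19,2],[21,2]]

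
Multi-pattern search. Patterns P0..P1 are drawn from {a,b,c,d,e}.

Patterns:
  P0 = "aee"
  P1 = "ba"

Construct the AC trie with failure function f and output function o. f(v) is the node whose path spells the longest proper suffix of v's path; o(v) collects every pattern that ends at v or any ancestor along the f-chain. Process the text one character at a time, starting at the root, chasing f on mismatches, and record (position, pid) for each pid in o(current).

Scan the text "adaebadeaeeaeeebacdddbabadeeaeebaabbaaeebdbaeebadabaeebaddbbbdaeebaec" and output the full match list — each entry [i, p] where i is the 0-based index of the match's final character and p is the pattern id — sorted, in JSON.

Construct AC machine:
Trie (insert patterns):
  n0 'ε': a→1 b→4
  n1 'a': e→2
  n2 'ae': e→3
  n3 'aee': ·  [P0 ends]
  n4 'b': a→5
  n5 'ba': ·  [P1 ends]

Failure links (BFS by depth):
  fail(1) 'a': from fail(0)=0 chase 'a': 0 ⇒ 0;  out=∅∪out(0)=∅
  fail(4) 'b': from fail(0)=0 chase 'b': 0 ⇒ 0;  out=∅∪out(0)=∅
  fail(2) 'ae': from fail(1)=0 chase 'e': 0 ⇒ 0;  out=∅∪out(0)=∅
  fail(5) 'ba': from fail(4)=0 chase 'a': 0 ⇒ 1;  out={1}∪out(1)={1}
  fail(3) 'aee': from fail(2)=0 chase 'e': 0 ⇒ 0;  out={0}∪out(0)={0}

Text stream:
i=0 'a': node 0→1
i=1 'd': node 1→0 (via fail)
i=2 'a': node 0→1
i=3 'e': node 1→2
i=4 'b': node 2→4 (via fail)
i=5 'a': node 4→5  → match P1@[4:5]
i=6 'd': node 5→0 (via fail)
i=7 'e': node 0→0
i=8 'a': node 0→1
i=9 'e': node 1→2
i=10 'e': node 2→3  → match P0@[8:10]
i=11 'a': node 3→1 (via fail)
i=12 'e': node 1→2
i=13 'e': node 2→3  → match P0@[11:13]
i=14 'e': node 3→0 (via fail)
i=15 'b': node 0→4
i=16 'a': node 4→5  → match P1@[15:16]
i=17 'c': node 5→0 (via fail)
i=18 'd': node 0→0
i=19 'd': node 0→0
i=20 'd': node 0→0
i=21 'b': node 0→4
i=22 'a': node 4→5  → match P1@[21:22]
i=23 'b': node 5→4 (via fail)
i=24 'a': node 4→5  → match P1@[23:24]
i=25 'd': node 5→0 (via fail)
i=26 'e': node 0→0
i=27 'e': node 0→0
i=28 'a': node 0→1
i=29 'e': node 1→2
i=30 'e': node 2→3  → match P0@[28:30]
i=31 'b': node 3→4 (via fail)
i=32 'a': node 4→5  → match P1@[31:32]
i=33 'a': node 5→1 (via fail)
i=34 'b': node 1→4 (via fail)
i=35 'b': node 4→4 (via fail)
i=36 'a': node 4→5  → match P1@[35:36]
i=37 'a': node 5→1 (via fail)
i=38 'e': node 1→2
i=39 'e': node 2→3  → match P0@[37:39]
i=40 'b': node 3→4 (via fail)
i=41 'd': node 4→0 (via fail)
i=42 'b': node 0→4
i=43 'a': node 4→5  → match P1@[42:43]
i=44 'e': node 5→2 (via fail)
i=45 'e': node 2→3  → match P0@[43:45]
i=46 'b': node 3→4 (via fail)
i=47 'a': node 4→5  → match P1@[46:47]
i=48 'd': node 5→0 (via fail)
i=49 'a': node 0→1
i=50 'b': node 1→4 (via fail)
i=51 'a': node 4→5  → match P1@[50:51]
i=52 'e': node 5→2 (via fail)
i=53 'e': node 2→3  → match P0@[51:53]
i=54 'b': node 3→4 (via fail)
i=55 'a': node 4→5  → match P1@[54:55]
i=56 'd': node 5→0 (via fail)
i=57 'd': node 0→0
i=58 'b': node 0→4
i=59 'b': node 4→4 (via fail)
i=60 'b': node 4→4 (via fail)
i=61 'd': node 4→0 (via fail)
i=62 'a': node 0→1
i=63 'e': node 1→2
i=64 'e': node 2→3  → match P0@[62:64]
i=65 'b': node 3→4 (via fail)
i=66 'a': node 4→5  → match P1@[65:66]
i=67 'e': node 5→2 (via fail)
i=68 'c': node 2→0 (via fail)

Result: [[5,1],[10,0],[13,0],[16,1],[22,1],[24,1],[30,0],[32,1],[36,1],[39,0],[43,1],[45,0],[47,1],[51,1],[53,0],[55,1],[64,0],[66,1]]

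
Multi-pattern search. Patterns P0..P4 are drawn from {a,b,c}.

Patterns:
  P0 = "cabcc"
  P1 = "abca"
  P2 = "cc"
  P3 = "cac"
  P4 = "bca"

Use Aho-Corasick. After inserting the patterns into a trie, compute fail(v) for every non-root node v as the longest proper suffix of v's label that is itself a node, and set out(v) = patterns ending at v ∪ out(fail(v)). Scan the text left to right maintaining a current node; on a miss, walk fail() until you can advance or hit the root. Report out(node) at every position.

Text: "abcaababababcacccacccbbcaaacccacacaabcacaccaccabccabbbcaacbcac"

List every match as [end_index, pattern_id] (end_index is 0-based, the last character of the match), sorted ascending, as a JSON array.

Build:
Trie nodes:
  0='ε' goto a→6 b→12 c→1
  1='c' goto a→2 c→10
  2='ca' goto b→3 c→11
  3='cab' goto c→4
  4='cabc' goto c→5
  5='cabcc' goto ·  [P0 ends]
  6='a' goto b→7
  7='ab' goto c→8
  8='abc' goto a→9
  9='abca' goto ·  [P1 ends]
  10='cc' goto ·  [P2 ends]
  11='cac' goto ·  [P3 ends]
  12='b' goto c→13
  13='bc' goto a→14
  14='bca' goto ·  [P4 ends]

BFS fail/out derivation:
  fail(1) 'c': from fail(0)=0 chase 'c': 0 ⇒ 0;  out=∅∪out(0)=∅
  fail(6) 'a': from fail(0)=0 chase 'a': 0 ⇒ 0;  out=∅∪out(0)=∅
  fail(12) 'b': from fail(0)=0 chase 'b': 0 ⇒ 0;  out=∅∪out(0)=∅
  fail(2) 'ca': from fail(1)=0 chase 'a': 0 ⇒ 6;  out=∅∪out(6)=∅
  fail(7) 'ab': from fail(6)=0 chase 'b': 0 ⇒ 12;  out=∅∪out(12)=∅
  fail(10) 'cc': from fail(1)=0 chase 'c': 0 ⇒ 1;  out={2}∪out(1)={2}
  fail(13) 'bc': from fail(12)=0 chase 'c': 0 ⇒ 1;  out=∅∪out(1)=∅
  fail(3) 'cab': from fail(2)=6 chase 'b': 6 ⇒ 7;  out=∅∪out(7)=∅
  fail(8) 'abc': from fail(7)=12 chase 'c': 12 ⇒ 13;  out=∅∪out(13)=∅
  fail(11) 'cac': from fail(2)=6 chase 'c': 6→0 ⇒ 1;  out={3}∪out(1)={3}
  fail(14) 'bca': from fail(13)=1 chase 'a': 1 ⇒ 2;  out={4}∪out(2)={4}
  fail(4) 'cabc': from fail(3)=7 chase 'c': 7 ⇒ 8;  out=∅∪out(8)=∅
  fail(9) 'abca': from fail(8)=13 chase 'a': 13 ⇒ 14;  out={1}∪out(14)={1,4}
  fail(5) 'cabcc': from fail(4)=8 chase 'c': 8→13→1 ⇒ 10;  out={0}∪out(10)={0,2}

Text stream:
[0] read 'a'  n0⇒n6
[1] read 'b'  n6⇒n7
[2] read 'c'  n7⇒n8
[3] read 'a'  n8⇒n9  → match P1@[0:3],P4@[1:3]
[4] read 'a'  n9⇒n6 ·f
[5] read 'b'  n6⇒n7
[6] read 'a'  n7⇒n6 ·f
[7] read 'b'  n6⇒n7
[8] read 'a'  n7⇒n6 ·f
[9] read 'b'  n6⇒n7
[10] read 'a'  n7⇒n6 ·f
[11] read 'b'  n6⇒n7
[12] read 'c'  n7⇒n8
[13] read 'a'  n8⇒n9  → match P1@[10:13],P4@[11:13]
[14] read 'c'  n9⇒n11 ·f  → match P3@[12:14]
[15] read 'c'  n11⇒n10 ·f  → match P2@[14:15]
[16] read 'c'  n10⇒n10 ·f  → match P2@[15:16]
[17] read 'a'  n10⇒n2 ·f
[18] read 'c'  n2⇒n11  → match P3@[16:18]
[19] read 'c'  n11⇒n10 ·f  → match P2@[18:19]
[20] read 'c'  n10⇒n10 ·f  → match P2@[19:20]
[21] read 'b'  n10⇒n12 ·f
[22] read 'b'  n12⇒n12 ·f
[23] read 'c'  n12⇒n13
[24] read 'a'  n13⇒n14  → match P4@[22:24]
[25] read 'a'  n14⇒n6 ·f
[26] read 'a'  n6⇒n6 ·f
[27] read 'c'  n6⇒n1 ·f
[28] read 'c'  n1⇒n10  → match P2@[27:28]
[29] read 'c'  n10⇒n10 ·f  → match P2@[28:29]
[30] read 'a'  n10⇒n2 ·f
[31] read 'c'  n2⇒n11  → match P3@[29:31]
[32] read 'a'  n11⇒n2 ·f
[33] read 'c'  n2⇒n11  → match P3@[31:33]
[34] read 'a'  n11⇒n2 ·f
[35] read 'a'  n2⇒n6 ·f
[36] read 'b'  n6⇒n7
[37] read 'c'  n7⇒n8
[38] read 'a'  n8⇒n9  → match P1@[35:38],P4@[36:38]
[39] read 'c'  n9⇒n11 ·f  → match P3@[37:39]
[40] read 'a'  n11⇒n2 ·f
[41] read 'c'  n2⇒n11  → match P3@[39:41]
[42] read 'c'  n11⇒n10 ·f  → match P2@[41:42]
[43] read 'a'  n10⇒n2 ·f
[44] read 'c'  n2⇒n11  → match P3@[42:44]
[45] read 'c'  n11⇒n10 ·f  → match P2@[44:45]
[46] read 'a'  n10⇒n2 ·f
[47] read 'b'  n2⇒n3
[48] read 'c'  n3⇒n4
[49] read 'c'  n4⇒n5  → match P0@[45:49],P2@[48:49]
[50] read 'a'  n5⇒n2 ·f
[51] read 'b'  n2⇒n3
[52] read 'b'  n3⇒n12 ·f
[53] read 'b'  n12⇒n12 ·f
[54] read 'c'  n12⇒n13
[55] read 'a'  n13⇒n14  → match P4@[53:55]
[56] read 'a'  n14⇒n6 ·f
[57] read 'c'  n6⇒n1 ·f
[58] read 'b'  n1⇒n12 ·f
[59] read 'c'  n12⇒n13
[60] read 'a'  n13⇒n14  → match P4@[58:60]
[61] read 'c'  n14⇒n11 ·f  → match P3@[59:61]

All matches (sorted): [[3,1],[3,4],[13,1],[13,4],[14,3],[15,2],[16,2],[18,3],[19,2],[20,2],[24,4],[28,2],[29,2],[31,3],[33,3],[38,1],[38,4],[39,3],[41,3],[42,2],[44,3],[45,2],[49,0],[49,2],[55,4],[60,4],[61,3]]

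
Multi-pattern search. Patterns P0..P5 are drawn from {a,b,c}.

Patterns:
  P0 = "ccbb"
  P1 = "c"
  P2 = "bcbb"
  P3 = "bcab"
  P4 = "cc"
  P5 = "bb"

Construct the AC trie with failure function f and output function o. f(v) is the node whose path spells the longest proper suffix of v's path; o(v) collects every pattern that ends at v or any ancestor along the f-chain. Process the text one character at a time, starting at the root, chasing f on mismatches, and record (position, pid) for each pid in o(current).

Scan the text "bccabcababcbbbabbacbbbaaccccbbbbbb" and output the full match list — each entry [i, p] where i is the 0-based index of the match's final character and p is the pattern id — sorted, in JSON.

Build automaton:
Trie nodes:
  0='ε' goto b→5 c→1
  1='c' goto c→2  [P1 ends]
  2='cc' goto b→3  [P4 ends]
  3='ccb' goto b→4
  4='ccbb' goto ·  [P0 ends]
  5='b' goto b→11 c→6
  6='bc' goto a→9 b→7
  7='bcb' goto b→8
  8='bcbb' goto ·  [P2 ends]
  9='bca' goto b→10
  10='bcab' goto ·  [P3 ends]
  11='bb' goto ·  [P5 ends]

BFS fail/out derivation:
  fail(1) 'c': from fail(0)=0 chase 'c': 0 ⇒ 0;  out={1}∪out(0)={1}
  fail(5) 'b': from fail(0)=0 chase 'b': 0 ⇒ 0;  out=∅∪out(0)=∅
  fail(2) 'cc': from fail(1)=0 chase 'c': 0 ⇒ 1;  out={4}∪out(1)={1,4}
  fail(6) 'bc': from fail(5)=0 chase 'c': 0 ⇒ 1;  out=∅∪out(1)={1}
  fail(11) 'bb': from fail(5)=0 chase 'b': 0 ⇒ 5;  out={5}∪out(5)={5}
  fail(3) 'ccb': from fail(2)=1 chase 'b': 1→0 ⇒ 5;  out=∅∪out(5)=∅
  fail(7) 'bcb': from fail(6)=1 chase 'b': 1→0 ⇒ 5;  out=∅∪out(5)=∅
  fail(9) 'bca': from fail(6)=1 chase 'a': 1→0 ⇒ 0;  out=∅∪out(0)=∅
  fail(4) 'ccbb': from fail(3)=5 chase 'b': 5 ⇒ 11;  out={0}∪out(11)={0,5}
  fail(8) 'bcbb': from fail(7)=5 chase 'b': 5 ⇒ 11;  out={2}∪out(11)={2,5}
  fail(10) 'bcab': from fail(9)=0 chase 'b': 0 ⇒ 5;  out={3}∪out(5)={3}

Text stream:
i=0 'b': node 0→5
i=1 'c': node 5→6  ** P1@[1:1]
i=2 'c': node 6→2 (fail-walked)  ** P1@[2:2],P4@[1:2]
i=3 'a': node 2→0 (fail-walked)
i=4 'b': node 0→5
i=5 'c': node 5→6  ** P1@[5:5]
i=6 'a': node 6→9
i=7 'b': node 9→10  ** P3@[4:7]
i=8 'a': node 10→0 (fail-walked)
i=9 'b': node 0→5
i=10 'c': node 5→6  ** P1@[10:10]
i=11 'b': node 6→7
i=12 'b': node 7→8  ** P2@[9:12],P5@[11:12]
i=13 'b': node 8→11 (fail-walked)  ** P5@[12:13]
i=14 'a': node 11→0 (fail-walked)
i=15 'b': node 0→5
i=16 'b': node 5→11  ** P5@[15:16]
i=17 'a': node 11→0 (fail-walked)
i=18 'c': node 0→1  ** P1@[18:18]
i=19 'b': node 1→5 (fail-walked)
i=20 'b': node 5→11  ** P5@[19:20]
i=21 'b': node 11→11 (fail-walked)  ** P5@[20:21]
i=22 'a': node 11→0 (fail-walked)
i=23 'a': node 0→0
i=24 'c': node 0→1  ** P1@[24:24]
i=25 'c': node 1→2  ** P1@[25:25],P4@[24:25]
i=26 'c': node 2→2 (fail-walked)  ** P1@[26:26],P4@[25:26]
i=27 'c': node 2→2 (fail-walked)  ** P1@[27:27],P4@[26:27]
i=28 'b': node 2→3
i=29 'b': node 3→4  ** P0@[26:29],P5@[28:29]
i=30 'b': node 4→11 (fail-walked)  ** P5@[29:30]
i=31 'b': node 11→11 (fail-walked)  ** P5@[30:31]
i=32 'b': node 11→11 (fail-walked)  ** P5@[31:32]
i=33 'b': node 11→11 (fail-walked)  ** P5@[32:33]

All matches (sorted): [[1,1],[2,1],[2,4],[5,1],[7,3],[10,1],[12,2],[12,5],[13,5],[16,5],[18,1],[20,5],[21,5],[24,1],[25,1],[25,4],[26,1],[26,4],[27,1],[27,4],[29,0],[29,5],[30,5],[31,5],[32,5],[33,5]]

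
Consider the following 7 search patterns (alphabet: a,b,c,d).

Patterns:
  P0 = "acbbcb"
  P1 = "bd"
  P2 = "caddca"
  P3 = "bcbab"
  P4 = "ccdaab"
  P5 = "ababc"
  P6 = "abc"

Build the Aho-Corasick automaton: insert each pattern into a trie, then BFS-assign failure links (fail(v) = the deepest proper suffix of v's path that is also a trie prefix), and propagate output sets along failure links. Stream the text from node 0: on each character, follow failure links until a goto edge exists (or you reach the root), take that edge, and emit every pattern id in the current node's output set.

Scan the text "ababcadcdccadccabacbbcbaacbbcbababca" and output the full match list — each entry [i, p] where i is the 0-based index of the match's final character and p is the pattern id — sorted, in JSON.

Build automaton:
Trie (insert patterns):
  0='ε' goto a→1 b→7 c→9
  1='a' goto b→24 c→2
  2='ac' goto b→3
  3='acb' goto b→4
  4='acbb' goto c→5
  5='acbbc' goto b→6
  6='acbbcb' goto ·  ←P0
  7='b' goto c→15 d→8
  8='bd' goto ·  ←P1
  9='c' goto a→10 c→19
  10='ca' goto d→11
  11='cad' goto d→12
  12='cadd' goto c→13
  13='caddc' goto a→14
  14='caddca' goto ·  ←P2
  15='bc' goto b→16
  16='bcb' goto a→17
  17='bcba' goto b→18
  18='bcbab' goto ·  ←P3
  19='cc' goto d→20
  20='ccd' goto a→21
  21='ccda' goto a→22
  22='ccdaa' goto b→23
  23='ccdaab' goto ·  ←P4
  24='ab' goto a→25 c→28
  25='aba' goto b→26
  26='abab' goto c→27
  27='ababc' goto ·  ←P5
  28='abc' goto ·  ←P6

BFS fail/out derivation:
  n1('a'): parent n0 fail=0; on 'a' 0 → fail=0;  out ∅∪∅=∅
  n7('b'): parent n0 fail=0; on 'b' 0 → fail=0;  out ∅∪∅=∅
  n9('c'): parent n0 fail=0; on 'c' 0 → fail=0;  out ∅∪∅=∅
  n2('ac'): parent n1 fail=0; on 'c' 0 → fail=9;  out ∅∪∅=∅
  n8('bd'): parent n7 fail=0; on 'd' 0 → fail=0;  out {1}∪∅={1}
  n10('ca'): parent n9 fail=0; on 'a' 0 → fail=1;  out ∅∪∅=∅
  n15('bc'): parent n7 fail=0; on 'c' 0 → fail=9;  out ∅∪∅=∅
  n19('cc'): parent n9 fail=0; on 'c' 0 → fail=9;  out ∅∪∅=∅
  n24('ab'): parent n1 fail=0; on 'b' 0 → fail=7;  out ∅∪∅=∅
  n3('acb'): parent n2 fail=9; on 'b' 9→0 → fail=7;  out ∅∪∅=∅
  n11('cad'): parent n10 fail=1; on 'd' 1→0 → fail=0;  out ∅∪∅=∅
  n16('bcb'): parent n15 fail=9; on 'b' 9→0 → fail=7;  out ∅∪∅=∅
  n20('ccd'): parent n19 fail=9; on 'd' 9→0 → fail=0;  out ∅∪∅=∅
  n25('aba'): parent n24 fail=7; on 'a' 7→0 → fail=1;  out ∅∪∅=∅
  n28('abc'): parent n24 fail=7; on 'c' 7 → fail=15;  out {6}∪∅={6}
  n4('acbb'): parent n3 fail=7; on 'b' 7→0 → fail=7;  out ∅∪∅=∅
  n12('cadd'): parent n11 fail=0; on 'd' 0 → fail=0;  out ∅∪∅=∅
  n17('bcba'): parent n16 fail=7; on 'a' 7→0 → fail=1;  out ∅∪∅=∅
  n21('ccda'): parent n20 fail=0; on 'a' 0 → fail=1;  out ∅∪∅=∅
  n26('abab'): parent n25 fail=1; on 'b' 1 → fail=24;  out ∅∪∅=∅
  n5('acbbc'): parent n4 fail=7; on 'c' 7 → fail=15;  out ∅∪∅=∅
  n13('caddc'): parent n12 fail=0; on 'c' 0 → fail=9;  out ∅∪∅=∅
  n18('bcbab'): parent n17 fail=1; on 'b' 1 → fail=24;  out {3}∪∅={3}
  n22('ccdaa'): parent n21 fail=1; on 'a' 1→0 → fail=1;  out ∅∪∅=∅
  n27('ababc'): parent n26 fail=24; on 'c' 24 → fail=28;  out {5}∪{6}={5,6}
  n6('acbbcb'): parent n5 fail=15; on 'b' 15 → fail=16;  out {0}∪∅={0}
  n14('caddca'): parent n13 fail=9; on 'a' 9 → fail=10;  out {2}∪∅={2}
  n23('ccdaab'): parent n22 fail=1; on 'b' 1 → fail=24;  out {4}∪∅={4}

Text stream:
pos 0 'a': at 1
pos 1 'b': at 24
pos 2 'a': at 25
pos 3 'b': at 26
pos 4 'c': at 27  → match P5@[0:4],P6@[2:4]
pos 5 'a': at 10 (fail-walked)
pos 6 'd': at 11
pos 7 'c': at 9 (fail-walked)
pos 8 'd': at 0 (fail-walked)
pos 9 'c': at 9
pos 10 'c': at 19
pos 11 'a': at 10 (fail-walked)
pos 12 'd': at 11
pos 13 'c': at 9 (fail-walked)
pos 14 'c': at 19
pos 15 'a': at 10 (fail-walked)
pos 16 'b': at 24 (fail-walked)
pos 17 'a': at 25
pos 18 'c': at 2 (fail-walked)
pos 19 'b': at 3
pos 20 'b': at 4
pos 21 'c': at 5
pos 22 'b': at 6  → match P0@[17:22]
pos 23 'a': at 17 (fail-walked)
pos 24 'a': at 1 (fail-walked)
pos 25 'c': at 2
pos 26 'b': at 3
pos 27 'b': at 4
pos 28 'c': at 5
pos 29 'b': at 6  → match P0@[24:29]
pos 30 'a': at 17 (fail-walked)
pos 31 'b': at 18  → match P3@[27:31]
pos 32 'a': at 25 (fail-walked)
pos 33 'b': at 26
pos 34 'c': at 27  → match P5@[30:34],P6@[32:34]
pos 35 'a': at 10 (fail-walked)

Matches: [[4,5],[4,6],[22,0],[29,0],[31,3],[34,5],[34,6]]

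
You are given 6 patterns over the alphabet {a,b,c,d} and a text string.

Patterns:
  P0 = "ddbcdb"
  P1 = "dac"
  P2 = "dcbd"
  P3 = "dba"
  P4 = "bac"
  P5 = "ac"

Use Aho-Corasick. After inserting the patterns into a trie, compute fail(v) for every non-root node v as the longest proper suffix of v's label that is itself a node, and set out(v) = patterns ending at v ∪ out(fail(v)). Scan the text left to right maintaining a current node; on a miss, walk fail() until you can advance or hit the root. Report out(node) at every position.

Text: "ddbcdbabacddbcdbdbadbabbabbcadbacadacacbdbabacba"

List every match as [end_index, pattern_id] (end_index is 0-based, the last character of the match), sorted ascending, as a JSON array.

Build automaton:
Trie nodes:
  n0 'ε': a→17 b→14 d→1
  n1 'd': a→7 b→12 c→9 d→2
  n2 'dd': b→3
  n3 'ddb': c→4
  n4 'ddbc': d→5
  n5 'ddbcd': b→6
  n6 'ddbcdb': ·  [P0 ends]
  n7 'da': c→8
  n8 'dac': ·  [P1 ends]
  n9 'dc': b→10
  n10 'dcb': d→11
  n11 'dcbd': ·  [P2 ends]
  n12 'db': a→13
  n13 'dba': ·  [P3 ends]
  n14 'b': a→15
  n15 'ba': c→16
  n16 'bac': ·  [P4 ends]
  n17 'a': c→18
  n18 'ac': ·  [P5 ends]

Failure links (BFS by depth):
  fail(1) 'd': from fail(0)=0 chase 'd': 0 ⇒ 0;  out=∅∪out(0)=∅
  fail(14) 'b': from fail(0)=0 chase 'b': 0 ⇒ 0;  out=∅∪out(0)=∅
  fail(17) 'a': from fail(0)=0 chase 'a': 0 ⇒ 0;  out=∅∪out(0)=∅
  fail(2) 'dd': from fail(1)=0 chase 'd': 0 ⇒ 1;  out=∅∪out(1)=∅
  fail(7) 'da': from fail(1)=0 chase 'a': 0 ⇒ 17;  out=∅∪out(17)=∅
  fail(9) 'dc': from fail(1)=0 chase 'c': 0 ⇒ 0;  out=∅∪out(0)=∅
  fail(12) 'db': from fail(1)=0 chase 'b': 0 ⇒ 14;  out=∅∪out(14)=∅
  fail(15) 'ba': from fail(14)=0 chase 'a': 0 ⇒ 17;  out=∅∪out(17)=∅
  fail(18) 'ac': from fail(17)=0 chase 'c': 0 ⇒ 0;  out={5}∪out(0)={5}
  fail(3) 'ddb': from fail(2)=1 chase 'b': 1 ⇒ 12;  out=∅∪out(12)=∅
  fail(8) 'dac': from fail(7)=17 chase 'c': 17 ⇒ 18;  out={1}∪out(18)={1,5}
  fail(10) 'dcb': from fail(9)=0 chase 'b': 0 ⇒ 14;  out=∅∪out(14)=∅
  fail(13) 'dba': from fail(12)=14 chase 'a': 14 ⇒ 15;  out={3}∪out(15)={3}
  fail(16) 'bac': from fail(15)=17 chase 'c': 17 ⇒ 18;  out={4}∪out(18)={4,5}
  fail(4) 'ddbc': from fail(3)=12 chase 'c': 12→14→0 ⇒ 0;  out=∅∪out(0)=∅
  fail(11) 'dcbd': from fail(10)=14 chase 'd': 14→0 ⇒ 1;  out={2}∪out(1)={2}
  fail(5) 'ddbcd': from fail(4)=0 chase 'd': 0 ⇒ 1;  out=∅∪out(1)=∅
  fail(6) 'ddbcdb': from fail(5)=1 chase 'b': 1 ⇒ 12;  out={0}∪out(12)={0}

Scan:
[0] read 'd'  n0⇒n1
[1] read 'd'  n1⇒n2
[2] read 'b'  n2⇒n3
[3] read 'c'  n3⇒n4
[4] read 'd'  n4⇒n5
[5] read 'b'  n5⇒n6  ** P0@[0:5]
[6] read 'a'  n6⇒n13 (via fail)  ** P3@[4:6]
[7] read 'b'  n13⇒n14 (via fail)
[8] read 'a'  n14⇒n15
[9] read 'c'  n15⇒n16  ** P4@[7:9],P5@[8:9]
[10] read 'd'  n16⇒n1 (via fail)
[11] read 'd'  n1⇒n2
[12] read 'b'  n2⇒n3
[13] read 'c'  n3⇒n4
[14] read 'd'  n4⇒n5
[15] read 'b'  n5⇒n6  ** P0@[10:15]
[16] read 'd'  n6⇒n1 (via fail)
[17] read 'b'  n1⇒n12
[18] read 'a'  n12⇒n13  ** P3@[16:18]
[19] read 'd'  n13⇒n1 (via fail)
[20] read 'b'  n1⇒n12
[21] read 'a'  n12⇒n13  ** P3@[19:21]
[22] read 'b'  n13⇒n14 (via fail)
[23] read 'b'  n14⇒n14 (via fail)
[24] read 'a'  n14⇒n15
[25] read 'b'  n15⇒n14 (via fail)
[26] read 'b'  n14⇒n14 (via fail)
[27] read 'c'  n14⇒n0 (via fail)
[28] read 'a'  n0⇒n17
[29] read 'd'  n17⇒n1 (via fail)
[30] read 'b'  n1⇒n12
[31] read 'a'  n12⇒n13  ** P3@[29:31]
[32] read 'c'  n13⇒n16 (via fail)  ** P4@[30:32],P5@[31:32]
[33] read 'a'  n16⇒n17 (via fail)
[34] read 'd'  n17⇒n1 (via fail)
[35] read 'a'  n1⇒n7
[36] read 'c'  n7⇒n8  ** P1@[34:36],P5@[35:36]
[37] read 'a'  n8⇒n17 (via fail)
[38] read 'c'  n17⇒n18  ** P5@[37:38]
[39] read 'b'  n18⇒n14 (via fail)
[40] read 'd'  n14⇒n1 (via fail)
[41] read 'b'  n1⇒n12
[42] read 'a'  n12⇒n13  ** P3@[40:42]
[43] read 'b'  n13⇒n14 (via fail)
[44] read 'a'  n14⇒n15
[45] read 'c'  n15⇒n16  ** P4@[43:45],P5@[44:45]
[46] read 'b'  n16⇒n14 (via fail)
[47] read 'a'  n14⇒n15

All matches (sorted): [[5,0],[6,3],[9,4],[9,5],[15,0],[18,3],[21,3],[31,3],[32,4],[32,5],[36,1],[36,5],[38,5],[42,3],[45,4],[45,5]]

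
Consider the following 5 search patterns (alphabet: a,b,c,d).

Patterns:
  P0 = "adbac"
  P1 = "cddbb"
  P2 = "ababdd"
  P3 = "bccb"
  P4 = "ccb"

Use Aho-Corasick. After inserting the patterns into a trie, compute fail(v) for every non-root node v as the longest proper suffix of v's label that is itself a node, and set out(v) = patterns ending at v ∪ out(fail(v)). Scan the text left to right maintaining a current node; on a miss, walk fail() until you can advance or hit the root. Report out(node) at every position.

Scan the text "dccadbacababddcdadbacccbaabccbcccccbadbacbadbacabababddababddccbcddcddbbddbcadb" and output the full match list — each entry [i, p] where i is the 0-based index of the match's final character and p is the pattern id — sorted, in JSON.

Build automaton:
Trie nodes:
  0='ε' goto a→1 b→16 c→6
  1='a' goto b→11 d→2
  2='ad' goto b→3
  3='adb' goto a→4
  4='adba' goto c→5
  5='adbac' goto ·  ←P0
  6='c' goto c→20 d→7
  7='cd' goto d→8
  8='cdd' goto b→9
  9='cddb' goto b→10
  10='cddbb' goto ·  ←P1
  11='ab' goto a→12
  12='aba' goto b→13
  13='abab' goto d→14
  14='ababd' goto d→15
  15='ababdd' goto ·  ←P2
  16='b' goto c→17
  17='bc' goto c→18
  18='bcc' goto b→19
  19='bccb' goto ·  ←P3
  20='cc' goto b→21
  21='ccb' goto ·  ←P4

BFS fail/out derivation:
  fail(1) 'a': from fail(0)=0 chase 'a': 0 ⇒ 0;  out=∅∪out(0)=∅
  fail(6) 'c': from fail(0)=0 chase 'c': 0 ⇒ 0;  out=∅∪out(0)=∅
  fail(16) 'b': from fail(0)=0 chase 'b': 0 ⇒ 0;  out=∅∪out(0)=∅
  fail(2) 'ad': from fail(1)=0 chase 'd': 0 ⇒ 0;  out=∅∪out(0)=∅
  fail(7) 'cd': from fail(6)=0 chase 'd': 0 ⇒ 0;  out=∅∪out(0)=∅
  fail(11) 'ab': from fail(1)=0 chase 'b': 0 ⇒ 16;  out=∅∪out(16)=∅
  fail(17) 'bc': from fail(16)=0 chase 'c': 0 ⇒ 6;  out=∅∪out(6)=∅
  fail(20) 'cc': from fail(6)=0 chase 'c': 0 ⇒ 6;  out=∅∪out(6)=∅
  fail(3) 'adb': from fail(2)=0 chase 'b': 0 ⇒ 16;  out=∅∪out(16)=∅
  fail(8) 'cdd': from fail(7)=0 chase 'd': 0 ⇒ 0;  out=∅∪out(0)=∅
  fail(12) 'aba': from fail(11)=16 chase 'a': 16→0 ⇒ 1;  out=∅∪out(1)=∅
  fail(18) 'bcc': from fail(17)=6 chase 'c': 6 ⇒ 20;  out=∅∪out(20)=∅
  fail(21) 'ccb': from fail(20)=6 chase 'b': 6→0 ⇒ 16;  out={4}∪out(16)={4}
  fail(4) 'adba': from fail(3)=16 chase 'a': 16→0 ⇒ 1;  out=∅∪out(1)=∅
  fail(9) 'cddb': from fail(8)=0 chase 'b': 0 ⇒ 16;  out=∅∪out(16)=∅
  fail(13) 'abab': from fail(12)=1 chase 'b': 1 ⇒ 11;  out=∅∪out(11)=∅
  fail(19) 'bccb': from fail(18)=20 chase 'b': 20 ⇒ 21;  out={3}∪out(21)={3,4}
  fail(5) 'adbac': from fail(4)=1 chase 'c': 1→0 ⇒ 6;  out={0}∪out(6)={0}
  fail(10) 'cddbb': from fail(9)=16 chase 'b': 16→0 ⇒ 16;  out={1}∪out(16)={1}
  fail(14) 'ababd': from fail(13)=11 chase 'd': 11→16→0 ⇒ 0;  out=∅∪out(0)=∅
  fail(15) 'ababdd': from fail(14)=0 chase 'd': 0 ⇒ 0;  out={2}∪out(0)={2}

Text stream:
[0] read 'd'  n0⇒n0
[1] read 'c'  n0⇒n6
[2] read 'c'  n6⇒n20
[3] read 'a'  n20⇒n1 (via fail)
[4] read 'd'  n1⇒n2
[5] read 'b'  n2⇒n3
[6] read 'a'  n3⇒n4
[7] read 'c'  n4⇒n5  → match P0@[3:7]
[8] read 'a'  n5⇒n1 (via fail)
[9] read 'b'  n1⇒n11
[10] read 'a'  n11⇒n12
[11] read 'b'  n12⇒n13
[12] read 'd'  n13⇒n14
[13] read 'd'  n14⇒n15  → match P2@[8:13]
[14] read 'c'  n15⇒n6 (via fail)
[15] read 'd'  n6⇒n7
[16] read 'a'  n7⇒n1 (via fail)
[17] read 'd'  n1⇒n2
[18] read 'b'  n2⇒n3
[19] read 'a'  n3⇒n4
[20] read 'c'  n4⇒n5  → match P0@[16:20]
[21] read 'c'  n5⇒n20 (via fail)
[22] read 'c'  n20⇒n20 (via fail)
[23] read 'b'  n20⇒n21  → match P4@[21:23]
[24] read 'a'  n21⇒n1 (via fail)
[25] read 'a'  n1⇒n1 (via fail)
[26] read 'b'  n1⇒n11
[27] read 'c'  n11⇒n17 (via fail)
[28] read 'c'  n17⇒n18
[29] read 'b'  n18⇒n19  → match P3@[26:29],P4@[27:29]
[30] read 'c'  n19⇒n17 (via fail)
[31] read 'c'  n17⇒n18
[32] read 'c'  n18⇒n20 (via fail)
[33] read 'c'  n20⇒n20 (via fail)
[34] read 'c'  n20⇒n20 (via fail)
[35] read 'b'  n20⇒n21  → match P4@[33:35]
[36] read 'a'  n21⇒n1 (via fail)
[37] read 'd'  n1⇒n2
[38] read 'b'  n2⇒n3
[39] read 'a'  n3⇒n4
[40] read 'c'  n4⇒n5  → match P0@[36:40]
[41] read 'b'  n5⇒n16 (via fail)
[42] read 'a'  n16⇒n1 (via fail)
[43] read 'd'  n1⇒n2
[44] read 'b'  n2⇒n3
[45] read 'a'  n3⇒n4
[46] read 'c'  n4⇒n5  → match P0@[42:46]
[47] read 'a'  n5⇒n1 (via fail)
[48] read 'b'  n1⇒n11
[49] read 'a'  n11⇒n12
[50] read 'b'  n12⇒n13
[51] read 'a'  n13⇒n12 (via fail)
[52] read 'b'  n12⇒n13
[53] read 'd'  n13⇒n14
[54] read 'd'  n14⇒n15  → match P2@[49:54]
[55] read 'a'  n15⇒n1 (via fail)
[56] read 'b'  n1⇒n11
[57] read 'a'  n11⇒n12
[58] read 'b'  n12⇒n13
[59] read 'd'  n13⇒n14
[60] read 'd'  n14⇒n15  → match P2@[55:60]
[61] read 'c'  n15⇒n6 (via fail)
[62] read 'c'  n6⇒n20
[63] read 'b'  n20⇒n21  → match P4@[61:63]
[64] read 'c'  n21⇒n17 (via fail)
[65] read 'd'  n17⇒n7 (via fail)
[66] read 'd'  n7⇒n8
[67] read 'c'  n8⇒n6 (via fail)
[68] read 'd'  n6⇒n7
[69] read 'd'  n7⇒n8
[70] read 'b'  n8⇒n9
[71] read 'b'  n9⇒n10  → match P1@[67:71]
[72] read 'd'  n10⇒n0 (via fail)
[73] read 'd'  n0⇒n0
[74] read 'b'  n0⇒n16
[75] read 'c'  n16⇒n17
[76] read 'a'  n17⇒n1 (via fail)
[77] read 'd'  n1⇒n2
[78] read 'b'  n2⇒n3

Result: [[7,0],[13,2],[20,0],[23,4],[29,3],[29,4],[35,4],[40,0],[46,0],[54,2],[60,2],[63,4],[71,1]]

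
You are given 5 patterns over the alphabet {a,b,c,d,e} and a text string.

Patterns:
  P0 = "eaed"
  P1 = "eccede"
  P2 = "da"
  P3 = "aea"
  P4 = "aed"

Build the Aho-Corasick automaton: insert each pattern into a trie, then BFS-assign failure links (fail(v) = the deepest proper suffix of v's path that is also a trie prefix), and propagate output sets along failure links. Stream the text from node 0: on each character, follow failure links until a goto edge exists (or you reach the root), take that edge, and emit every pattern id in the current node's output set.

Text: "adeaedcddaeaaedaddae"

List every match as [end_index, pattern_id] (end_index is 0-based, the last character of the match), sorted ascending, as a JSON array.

Build:
Trie nodes:
  n0 'ε': a→12 d→10 e→1
  n1 'e': a→2 c→5
  n2 'ea': e→3
  n3 'eae': d→4
  n4 'eaed': ·  [P0 ends]
  n5 'ec': c→6
  n6 'ecc': e→7
  n7 'ecce': d→8
  n8 'ecced': e→9
  n9 'eccede': ·  [P1 ends]
  n10 'd': a→11
  n11 'da': ·  [P2 ends]
  n12 'a': e→13
  n13 'ae': a→14 d→15
  n14 'aea': ·  [P3 ends]
  n15 'aed': ·  [P4 ends]

BFS fail/out derivation:
  n1('e'): parent n0 fail=0; on 'e' 0 → fail=0;  out ∅∪∅=∅
  n10('d'): parent n0 fail=0; on 'd' 0 → fail=0;  out ∅∪∅=∅
  n12('a'): parent n0 fail=0; on 'a' 0 → fail=0;  out ∅∪∅=∅
  n2('ea'): parent n1 fail=0; on 'a' 0 → fail=12;  out ∅∪∅=∅
  n5('ec'): parent n1 fail=0; on 'c' 0 → fail=0;  out ∅∪∅=∅
  n11('da'): parent n10 fail=0; on 'a' 0 → fail=12;  out {2}∪∅={2}
  n13('ae'): parent n12 fail=0; on 'e' 0 → fail=1;  out ∅∪∅=∅
  n3('eae'): parent n2 fail=12; on 'e' 12 → fail=13;  out ∅∪∅=∅
  n6('ecc'): parent n5 fail=0; on 'c' 0 → fail=0;  out ∅∪∅=∅
  n14('aea'): parent n13 fail=1; on 'a' 1 → fail=2;  out {3}∪∅={3}
  n15('aed'): parent n13 fail=1; on 'd' 1→0 → fail=10;  out {4}∪∅={4}
  n4('eaed'): parent n3 fail=13; on 'd' 13 → fail=15;  out {0}∪{4}={0,4}
  n7('ecce'): parent n6 fail=0; on 'e' 0 → fail=1;  out ∅∪∅=∅
  n8('ecced'): parent n7 fail=1; on 'd' 1→0 → fail=10;  out ∅∪∅=∅
  n9('eccede'): parent n8 fail=10; on 'e' 10→0 → fail=1;  out {1}∪∅={1}

Run:
i=0 'a': node 0→12
i=1 'd': node 12→10 (fail-walked)
i=2 'e': node 10→1 (fail-walked)
i=3 'a': node 1→2
i=4 'e': node 2→3
i=5 'd': node 3→4  emit P0@[2:5],P4@[3:5]
i=6 'c': node 4→0 (fail-walked)
i=7 'd': node 0→10
i=8 'd': node 10→10 (fail-walked)
i=9 'a': node 10→11  emit P2@[8:9]
i=10 'e': node 11→13 (fail-walked)
i=11 'a': node 13→14  emit P3@[9:11]
i=12 'a': node 14→12 (fail-walked)
i=13 'e': node 12→13
i=14 'd': node 13→15  emit P4@[12:14]
i=15 'a': node 15→11 (fail-walked)  emit P2@[14:15]
i=16 'd': node 11→10 (fail-walked)
i=17 'd': node 10→10 (fail-walked)
i=18 'a': node 10→11  emit P2@[17:18]
i=19 'e': node 11→13 (fail-walked)

Result: [[5,0],[5,4],[9,2],[11,3],[14,4],[15,2],[18,2]]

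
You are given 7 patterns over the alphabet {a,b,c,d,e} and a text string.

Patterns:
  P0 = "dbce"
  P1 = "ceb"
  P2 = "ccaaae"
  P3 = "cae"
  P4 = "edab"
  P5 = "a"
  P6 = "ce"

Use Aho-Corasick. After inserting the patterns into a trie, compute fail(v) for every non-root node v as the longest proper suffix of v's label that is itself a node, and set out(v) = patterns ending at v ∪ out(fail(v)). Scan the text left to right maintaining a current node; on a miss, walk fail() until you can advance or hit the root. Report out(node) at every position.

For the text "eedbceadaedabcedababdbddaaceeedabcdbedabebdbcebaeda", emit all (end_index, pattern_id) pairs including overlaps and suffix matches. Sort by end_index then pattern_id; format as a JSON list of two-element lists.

Construct AC machine:
Trie (insert patterns):
  0='ε' goto a→19 c→5 d→1 e→15
  1='d' goto b→2
  2='db' goto c→3
  3='dbc' goto e→4
  4='dbce' goto ·  ←P0
  5='c' goto a→13 c→8 e→6
  6='ce' goto b→7  ←P6
  7='ceb' goto ·  ←P1
  8='cc' goto a→9
  9='cca' goto a→10
  10='ccaa' goto a→11
  11='ccaaa' goto e→12
  12='ccaaae' goto ·  ←P2
  13='ca' goto e→14
  14='cae' goto ·  ←P3
  15='e' goto d→16
  16='ed' goto a→17
  17='eda' goto b→18
  18='edab' goto ·  ←P4
  19='a' goto ·  ←P5

BFS fail/out derivation:
  fail(1) 'd': from fail(0)=0 chase 'd': 0 ⇒ 0;  out=∅∪out(0)=∅
  fail(5) 'c': from fail(0)=0 chase 'c': 0 ⇒ 0;  out=∅∪out(0)=∅
  fail(15) 'e': from fail(0)=0 chase 'e': 0 ⇒ 0;  out=∅∪out(0)=∅
  fail(19) 'a': from fail(0)=0 chase 'a': 0 ⇒ 0;  out={5}∪out(0)={5}
  fail(2) 'db': from fail(1)=0 chase 'b': 0 ⇒ 0;  out=∅∪out(0)=∅
  fail(6) 'ce': from fail(5)=0 chase 'e': 0 ⇒ 15;  out={6}∪out(15)={6}
  fail(8) 'cc': from fail(5)=0 chase 'c': 0 ⇒ 5;  out=∅∪out(5)=∅
  fail(13) 'ca': from fail(5)=0 chase 'a': 0 ⇒ 19;  out=∅∪out(19)={5}
  fail(16) 'ed': from fail(15)=0 chase 'd': 0 ⇒ 1;  out=∅∪out(1)=∅
  fail(3) 'dbc': from fail(2)=0 chase 'c': 0 ⇒ 5;  out=∅∪out(5)=∅
  fail(7) 'ceb': from fail(6)=15 chase 'b': 15→0 ⇒ 0;  out={1}∪out(0)={1}
  fail(9) 'cca': from fail(8)=5 chase 'a': 5 ⇒ 13;  out=∅∪out(13)={5}
  fail(14) 'cae': from fail(13)=19 chase 'e': 19→0 ⇒ 15;  out={3}∪out(15)={3}
  fail(17) 'eda': from fail(16)=1 chase 'a': 1→0 ⇒ 19;  out=∅∪out(19)={5}
  fail(4) 'dbce': from fail(3)=5 chase 'e': 5 ⇒ 6;  out={0}∪out(6)={0,6}
  fail(10) 'ccaa': from fail(9)=13 chase 'a': 13→19→0 ⇒ 19;  out=∅∪out(19)={5}
  fail(18) 'edab': from fail(17)=19 chase 'b': 19→0 ⇒ 0;  out={4}∪out(0)={4}
  fail(11) 'ccaaa': from fail(10)=19 chase 'a': 19→0 ⇒ 19;  out=∅∪out(19)={5}
  fail(12) 'ccaaae': from fail(11)=19 chase 'e': 19→0 ⇒ 15;  out={2}∪out(15)={2}

Text stream:
i=0 'e': node 0→15
i=1 'e': node 15→15 (via fail)
i=2 'd': node 15→16
i=3 'b': node 16→2 (via fail)
i=4 'c': node 2→3
i=5 'e': node 3→4  → match P0@[2:5],P6@[4:5]
i=6 'a': node 4→19 (via fail)  → match P5@[6:6]
i=7 'd': node 19→1 (via fail)
i=8 'a': node 1→19 (via fail)  → match P5@[8:8]
i=9 'e': node 19→15 (via fail)
i=10 'd': node 15→16
i=11 'a': node 16→17  → match P5@[11:11]
i=12 'b': node 17→18  → match P4@[9:12]
i=13 'c': node 18→5 (via fail)
i=14 'e': node 5→6  → match P6@[13:14]
i=15 'd': node 6→16 (via fail)
i=16 'a': node 16→17  → match P5@[16:16]
i=17 'b': node 17→18  → match P4@[14:17]
i=18 'a': node 18→19 (via fail)  → match P5@[18:18]
i=19 'b': node 19→0 (via fail)
i=20 'd': node 0→1
i=21 'b': node 1→2
i=22 'd': node 2→1 (via fail)
i=23 'd': node 1→1 (via fail)
i=24 'a': node 1→19 (via fail)  → match P5@[24:24]
i=25 'a': node 19→19 (via fail)  → match P5@[25:25]
i=26 'c': node 19→5 (via fail)
i=27 'e': node 5→6  → match P6@[26:27]
i=28 'e': node 6→15 (via fail)
i=29 'e': node 15→15 (via fail)
i=30 'd': node 15→16
i=31 'a': node 16→17  → match P5@[31:31]
i=32 'b': node 17→18  → match P4@[29:32]
i=33 'c': node 18→5 (via fail)
i=34 'd': node 5→1 (via fail)
i=35 'b': node 1→2
i=36 'e': node 2→15 (via fail)
i=37 'd': node 15→16
i=38 'a': node 16→17  → match P5@[38:38]
i=39 'b': node 17→18  → match P4@[36:39]
i=40 'e': node 18→15 (via fail)
i=41 'b': node 15→0 (via fail)
i=42 'd': node 0→1
i=43 'b': node 1→2
i=44 'c': node 2→3
i=45 'e': node 3→4  → match P0@[42:45],P6@[44:45]
i=46 'b': node 4→7 (via fail)  → match P1@[44:46]
i=47 'a': node 7→19 (via fail)  → match P5@[47:47]
i=48 'e': node 19→15 (via fail)
i=49 'd': node 15→16
i=50 'a': node 16→17  → match P5@[50:50]

Result: [[5,0],[5,6],[6,5],[8,5],[11,5],[12,4],[14,6],[16,5],[17,4],[18,5],[24,5],[25,5],[27,6],[31,5],[32,4],[38,5],[39,4],[45,0],[45,6],[46,1],[47,5],[50,5]]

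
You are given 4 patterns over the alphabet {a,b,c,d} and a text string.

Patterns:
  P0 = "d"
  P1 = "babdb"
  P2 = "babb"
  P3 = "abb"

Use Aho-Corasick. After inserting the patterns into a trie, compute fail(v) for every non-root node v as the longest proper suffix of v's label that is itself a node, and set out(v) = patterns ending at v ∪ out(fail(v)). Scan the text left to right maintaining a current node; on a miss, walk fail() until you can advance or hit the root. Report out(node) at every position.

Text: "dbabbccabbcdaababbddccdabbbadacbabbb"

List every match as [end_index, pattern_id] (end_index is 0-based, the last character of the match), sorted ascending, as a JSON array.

Build:
Trie nodes:
  0='ε' goto a→8 b→2 d→1
  1='d' goto ·  ←P0
  2='b' goto a→3
  3='ba' goto b→4
  4='bab' goto b→7 d→5
  5='babd' goto b→6
  6='babdb' goto ·  ←P1
  7='babb' goto ·  ←P2
  8='a' goto b→9
  9='ab' goto b→10
  10='abb' goto ·  ←P3

BFS fail/out derivation:
  n1('d'): parent n0 fail=0; on 'd' 0 → fail=0;  out {0}∪∅={0}
  n2('b'): parent n0 fail=0; on 'b' 0 → fail=0;  out ∅∪∅=∅
  n8('a'): parent n0 fail=0; on 'a' 0 → fail=0;  out ∅∪∅=∅
  n3('ba'): parent n2 fail=0; on 'a' 0 → fail=8;  out ∅∪∅=∅
  n9('ab'): parent n8 fail=0; on 'b' 0 → fail=2;  out ∅∪∅=∅
  n4('bab'): parent n3 fail=8; on 'b' 8 → fail=9;  out ∅∪∅=∅
  n10('abb'): parent n9 fail=2; on 'b' 2→0 → fail=2;  out {3}∪∅={3}
  n5('babd'): parent n4 fail=9; on 'd' 9→2→0 → fail=1;  out ∅∪{0}={0}
  n7('babb'): parent n4 fail=9; on 'b' 9 → fail=10;  out {2}∪{3}={2,3}
  n6('babdb'): parent n5 fail=1; on 'b' 1→0 → fail=2;  out {1}∪∅={1}

Run:
i=0 'd': node 0→1  ** P0@[0:0]
i=1 'b': node 1→2 (fail-walked)
i=2 'a': node 2→3
i=3 'b': node 3→4
i=4 'b': node 4→7  ** P2@[1:4],P3@[2:4]
i=5 'c': node 7→0 (fail-walked)
i=6 'c': node 0→0
i=7 'a': node 0→8
i=8 'b': node 8→9
i=9 'b': node 9→10  ** P3@[7:9]
i=10 'c': node 10→0 (fail-walked)
i=11 'd': node 0→1  ** P0@[11:11]
i=12 'a': node 1→8 (fail-walked)
i=13 'a': node 8→8 (fail-walked)
i=14 'b': node 8→9
i=15 'a': node 9→3 (fail-walked)
i=16 'b': node 3→4
i=17 'b': node 4→7  ** P2@[14:17],P3@[15:17]
i=18 'd': node 7→1 (fail-walked)  ** P0@[18:18]
i=19 'd': node 1→1 (fail-walked)  ** P0@[19:19]
i=20 'c': node 1→0 (fail-walked)
i=21 'c': node 0→0
i=22 'd': node 0→1  ** P0@[22:22]
i=23 'a': node 1→8 (fail-walked)
i=24 'b': node 8→9
i=25 'b': node 9→10  ** P3@[23:25]
i=26 'b': node 10→2 (fail-walked)
i=27 'a': node 2→3
i=28 'd': node 3→1 (fail-walked)  ** P0@[28:28]
i=29 'a': node 1→8 (fail-walked)
i=30 'c': node 8→0 (fail-walked)
i=31 'b': node 0→2
i=32 'a': node 2→3
i=33 'b': node 3→4
i=34 'b': node 4→7  ** P2@[31:34],P3@[32:34]
i=35 'b': node 7→2 (fail-walked)

Matches: [[0,0],[4,2],[4,3],[9,3],[11,0],[17,2],[17,3],[18,0],[19,0],[22,0],[25,3],[28,0],[34,2],[34,3]]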